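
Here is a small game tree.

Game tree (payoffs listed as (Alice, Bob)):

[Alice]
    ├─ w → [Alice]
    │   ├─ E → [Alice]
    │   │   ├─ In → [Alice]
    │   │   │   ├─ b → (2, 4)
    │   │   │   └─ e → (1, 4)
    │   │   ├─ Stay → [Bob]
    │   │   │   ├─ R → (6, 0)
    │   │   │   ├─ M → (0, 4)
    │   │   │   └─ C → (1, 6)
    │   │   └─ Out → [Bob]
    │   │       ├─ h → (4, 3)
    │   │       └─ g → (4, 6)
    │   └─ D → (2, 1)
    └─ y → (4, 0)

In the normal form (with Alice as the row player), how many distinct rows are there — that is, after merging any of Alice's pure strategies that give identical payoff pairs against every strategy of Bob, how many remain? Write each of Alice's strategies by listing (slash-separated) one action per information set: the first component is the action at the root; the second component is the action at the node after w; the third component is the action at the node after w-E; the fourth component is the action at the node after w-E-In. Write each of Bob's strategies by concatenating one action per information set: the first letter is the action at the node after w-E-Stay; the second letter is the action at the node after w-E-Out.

Alice has 24 pure strategies: w/E/In/b, w/E/In/e, w/E/Stay/b, w/E/Stay/e, w/E/Out/b, w/E/Out/e, w/D/In/b, w/D/In/e, w/D/Stay/b, w/D/Stay/e, w/D/Out/b, w/D/Out/e, y/E/In/b, y/E/In/e, y/E/Stay/b, y/E/Stay/e, y/E/Out/b, y/E/Out/e, y/D/In/b, y/D/In/e, y/D/Stay/b, y/D/Stay/e, y/D/Out/b, y/D/Out/e. Columns: Rh, Rg, Mh, Mg, Ch, Cg.
{w/E/In/b} → row (2,4) (2,4) (2,4) (2,4) (2,4) (2,4)
{w/E/In/e} → row (1,4) (1,4) (1,4) (1,4) (1,4) (1,4)
{w/E/Stay/b, w/E/Stay/e} → row (6,0) (6,0) (0,4) (0,4) (1,6) (1,6)
{w/E/Out/b, w/E/Out/e} → row (4,3) (4,6) (4,3) (4,6) (4,3) (4,6)
{w/D/In/b, w/D/In/e, w/D/Stay/b, w/D/Stay/e, w/D/Out/b, w/D/Out/e} → row (2,1) (2,1) (2,1) (2,1) (2,1) (2,1)
{y/E/In/b, y/E/In/e, y/E/Stay/b, y/E/Stay/e, y/E/Out/b, y/E/Out/e, y/D/In/b, y/D/In/e, y/D/Stay/b, y/D/Stay/e, y/D/Out/b, y/D/Out/e} → row (4,0) (4,0) (4,0) (4,0) (4,0) (4,0)
That's 6 distinct rows out of 24 strategies.

6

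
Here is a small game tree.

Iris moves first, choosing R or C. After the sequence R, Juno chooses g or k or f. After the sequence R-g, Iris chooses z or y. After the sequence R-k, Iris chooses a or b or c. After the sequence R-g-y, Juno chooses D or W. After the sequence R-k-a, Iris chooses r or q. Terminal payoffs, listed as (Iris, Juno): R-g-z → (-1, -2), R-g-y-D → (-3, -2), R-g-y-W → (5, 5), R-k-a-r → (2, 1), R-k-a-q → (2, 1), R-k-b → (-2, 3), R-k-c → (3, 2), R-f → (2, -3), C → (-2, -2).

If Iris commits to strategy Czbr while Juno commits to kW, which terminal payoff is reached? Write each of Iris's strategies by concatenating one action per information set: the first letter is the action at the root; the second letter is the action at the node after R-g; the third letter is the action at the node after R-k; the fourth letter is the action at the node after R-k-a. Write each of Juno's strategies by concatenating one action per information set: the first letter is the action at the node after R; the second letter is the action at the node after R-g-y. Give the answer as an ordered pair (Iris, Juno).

(-2, -2)

Trace the play path from the root:
  Iris plays C
→ terminal payoff (-2, -2).
(Iris's choice at the node after R-g is never reached on this path, so it doesn't affect the outcome.)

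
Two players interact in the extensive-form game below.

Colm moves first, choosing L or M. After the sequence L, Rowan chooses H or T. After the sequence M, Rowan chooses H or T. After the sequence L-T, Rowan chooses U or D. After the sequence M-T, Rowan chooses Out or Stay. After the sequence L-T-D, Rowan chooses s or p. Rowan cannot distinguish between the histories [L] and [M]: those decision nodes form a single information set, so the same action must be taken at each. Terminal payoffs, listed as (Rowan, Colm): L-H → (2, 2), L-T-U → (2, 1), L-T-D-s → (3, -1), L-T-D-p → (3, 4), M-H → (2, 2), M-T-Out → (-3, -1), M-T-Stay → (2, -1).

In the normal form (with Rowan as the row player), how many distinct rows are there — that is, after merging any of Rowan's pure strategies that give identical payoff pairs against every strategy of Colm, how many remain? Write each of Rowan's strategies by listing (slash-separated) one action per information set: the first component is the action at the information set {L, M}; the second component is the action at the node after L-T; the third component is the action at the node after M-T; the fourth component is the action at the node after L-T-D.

Rowan has 16 pure strategies: H/U/Out/s, H/U/Out/p, H/U/Stay/s, H/U/Stay/p, H/D/Out/s, H/D/Out/p, H/D/Stay/s, H/D/Stay/p, T/U/Out/s, T/U/Out/p, T/U/Stay/s, T/U/Stay/p, T/D/Out/s, T/D/Out/p, T/D/Stay/s, T/D/Stay/p. Columns: L, M.
{H/U/Out/s, H/U/Out/p, H/U/Stay/s, H/U/Stay/p, H/D/Out/s, H/D/Out/p, H/D/Stay/s, H/D/Stay/p} → row (2,2) (2,2)
{T/U/Out/s, T/U/Out/p} → row (2,1) (-3,-1)
{T/U/Stay/s, T/U/Stay/p} → row (2,1) (2,-1)
{T/D/Out/s} → row (3,-1) (-3,-1)
{T/D/Out/p} → row (3,4) (-3,-1)
{T/D/Stay/s} → row (3,-1) (2,-1)
{T/D/Stay/p} → row (3,4) (2,-1)
That's 7 distinct rows out of 16 strategies.

7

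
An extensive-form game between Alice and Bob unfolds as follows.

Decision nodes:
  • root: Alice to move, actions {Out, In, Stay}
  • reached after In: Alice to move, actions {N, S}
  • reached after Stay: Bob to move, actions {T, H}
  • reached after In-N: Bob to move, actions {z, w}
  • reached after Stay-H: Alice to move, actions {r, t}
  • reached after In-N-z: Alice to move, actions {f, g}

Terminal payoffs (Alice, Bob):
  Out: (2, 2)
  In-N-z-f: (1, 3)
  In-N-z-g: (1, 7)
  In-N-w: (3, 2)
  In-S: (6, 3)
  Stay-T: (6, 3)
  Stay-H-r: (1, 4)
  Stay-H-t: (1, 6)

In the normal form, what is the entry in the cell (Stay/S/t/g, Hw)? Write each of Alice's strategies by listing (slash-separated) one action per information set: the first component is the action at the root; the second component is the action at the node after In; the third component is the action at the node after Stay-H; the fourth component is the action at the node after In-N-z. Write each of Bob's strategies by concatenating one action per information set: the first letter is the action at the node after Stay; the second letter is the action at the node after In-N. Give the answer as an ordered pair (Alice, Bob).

Trace the play path from the root:
  Alice plays Stay
  Bob plays H at [Stay]
  Alice plays t at [Stay-H]
→ terminal payoff (1, 6).
(Alice's choice at the node after In is never reached on this path, so it doesn't affect the outcome.)

(1, 6)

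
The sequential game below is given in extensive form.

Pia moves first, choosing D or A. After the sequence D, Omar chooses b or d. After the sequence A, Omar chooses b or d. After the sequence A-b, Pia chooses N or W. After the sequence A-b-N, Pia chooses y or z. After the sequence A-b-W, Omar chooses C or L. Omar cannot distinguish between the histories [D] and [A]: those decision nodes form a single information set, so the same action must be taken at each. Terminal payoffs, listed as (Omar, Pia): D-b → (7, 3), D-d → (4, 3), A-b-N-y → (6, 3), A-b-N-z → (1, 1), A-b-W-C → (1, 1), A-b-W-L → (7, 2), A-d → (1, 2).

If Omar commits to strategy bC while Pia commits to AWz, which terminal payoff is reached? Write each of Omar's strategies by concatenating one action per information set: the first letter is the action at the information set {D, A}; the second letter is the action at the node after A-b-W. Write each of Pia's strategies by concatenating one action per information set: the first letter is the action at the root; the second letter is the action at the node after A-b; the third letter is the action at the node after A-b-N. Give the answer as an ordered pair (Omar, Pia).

Trace the play path from the root:
  Pia plays A
  Omar plays b at [A]
  Pia plays W at [A-b]
  Omar plays C at [A-b-W]
→ terminal payoff (1, 1).
(Pia's choice at the node after A-b-N is never reached on this path, so it doesn't affect the outcome.)

(1, 1)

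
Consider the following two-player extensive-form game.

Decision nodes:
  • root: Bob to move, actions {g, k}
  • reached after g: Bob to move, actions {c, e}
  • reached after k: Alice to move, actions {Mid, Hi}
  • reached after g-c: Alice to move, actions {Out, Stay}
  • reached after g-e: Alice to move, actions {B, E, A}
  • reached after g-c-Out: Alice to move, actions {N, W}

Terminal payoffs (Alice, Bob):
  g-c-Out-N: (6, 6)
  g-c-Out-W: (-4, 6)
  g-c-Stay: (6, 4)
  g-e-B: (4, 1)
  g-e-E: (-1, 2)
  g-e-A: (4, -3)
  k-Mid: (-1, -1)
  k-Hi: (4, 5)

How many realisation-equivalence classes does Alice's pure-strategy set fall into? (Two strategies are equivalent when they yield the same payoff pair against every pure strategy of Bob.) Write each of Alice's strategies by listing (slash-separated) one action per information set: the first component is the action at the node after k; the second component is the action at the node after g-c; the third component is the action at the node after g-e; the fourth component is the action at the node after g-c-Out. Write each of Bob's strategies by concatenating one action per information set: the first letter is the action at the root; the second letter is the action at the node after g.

18

Alice has 24 pure strategies: Mid/Out/B/N, Mid/Out/B/W, Mid/Out/E/N, Mid/Out/E/W, Mid/Out/A/N, Mid/Out/A/W, Mid/Stay/B/N, Mid/Stay/B/W, Mid/Stay/E/N, Mid/Stay/E/W, Mid/Stay/A/N, Mid/Stay/A/W, Hi/Out/B/N, Hi/Out/B/W, Hi/Out/E/N, Hi/Out/E/W, Hi/Out/A/N, Hi/Out/A/W, Hi/Stay/B/N, Hi/Stay/B/W, Hi/Stay/E/N, Hi/Stay/E/W, Hi/Stay/A/N, Hi/Stay/A/W. Columns: gc, ge, kc, ke.
{Mid/Out/B/N} → row (6,6) (4,1) (-1,-1) (-1,-1)
{Mid/Out/B/W} → row (-4,6) (4,1) (-1,-1) (-1,-1)
{Mid/Out/E/N} → row (6,6) (-1,2) (-1,-1) (-1,-1)
{Mid/Out/E/W} → row (-4,6) (-1,2) (-1,-1) (-1,-1)
{Mid/Out/A/N} → row (6,6) (4,-3) (-1,-1) (-1,-1)
{Mid/Out/A/W} → row (-4,6) (4,-3) (-1,-1) (-1,-1)
{Mid/Stay/B/N, Mid/Stay/B/W} → row (6,4) (4,1) (-1,-1) (-1,-1)
{Mid/Stay/E/N, Mid/Stay/E/W} → row (6,4) (-1,2) (-1,-1) (-1,-1)
{Mid/Stay/A/N, Mid/Stay/A/W} → row (6,4) (4,-3) (-1,-1) (-1,-1)
{Hi/Out/B/N} → row (6,6) (4,1) (4,5) (4,5)
{Hi/Out/B/W} → row (-4,6) (4,1) (4,5) (4,5)
{Hi/Out/E/N} → row (6,6) (-1,2) (4,5) (4,5)
{Hi/Out/E/W} → row (-4,6) (-1,2) (4,5) (4,5)
{Hi/Out/A/N} → row (6,6) (4,-3) (4,5) (4,5)
{Hi/Out/A/W} → row (-4,6) (4,-3) (4,5) (4,5)
{Hi/Stay/B/N, Hi/Stay/B/W} → row (6,4) (4,1) (4,5) (4,5)
{Hi/Stay/E/N, Hi/Stay/E/W} → row (6,4) (-1,2) (4,5) (4,5)
{Hi/Stay/A/N, Hi/Stay/A/W} → row (6,4) (4,-3) (4,5) (4,5)
That's 18 distinct rows out of 24 strategies.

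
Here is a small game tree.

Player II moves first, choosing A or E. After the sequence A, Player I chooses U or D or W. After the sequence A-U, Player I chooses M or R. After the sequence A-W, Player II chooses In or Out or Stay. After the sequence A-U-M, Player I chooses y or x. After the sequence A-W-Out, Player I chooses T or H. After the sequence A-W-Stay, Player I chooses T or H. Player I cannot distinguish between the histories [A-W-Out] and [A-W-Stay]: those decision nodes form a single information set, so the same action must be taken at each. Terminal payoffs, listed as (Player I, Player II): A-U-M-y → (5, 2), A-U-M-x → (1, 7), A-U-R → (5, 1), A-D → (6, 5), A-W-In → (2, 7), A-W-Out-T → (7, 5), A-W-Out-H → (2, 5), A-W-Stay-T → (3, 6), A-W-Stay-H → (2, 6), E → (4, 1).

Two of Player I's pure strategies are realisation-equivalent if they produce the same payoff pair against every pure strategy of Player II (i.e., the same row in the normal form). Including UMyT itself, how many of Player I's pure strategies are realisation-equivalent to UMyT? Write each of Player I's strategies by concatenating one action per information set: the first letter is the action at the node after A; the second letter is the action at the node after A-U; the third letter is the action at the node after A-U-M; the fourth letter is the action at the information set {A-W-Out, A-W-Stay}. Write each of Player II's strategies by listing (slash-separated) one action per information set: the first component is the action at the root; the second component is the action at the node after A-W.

2

Row for UMyT (columns A/In, A/Out, A/Stay, E/In, E/Out, E/Stay): (5,2) (5,2) (5,2) (4,1) (4,1) (4,1).
Under UMyT, Player I's choice at the information set {A-W-Out, A-W-Stay} can never be reached regardless of what Player II does, so varying those choices leaves every outcome unchanged.
Holding the reachable choices fixed and varying the unreachable one freely already gives 2 equivalent strategies.
No other strategy reproduces this row, so those 2 are the full class: UMyT, UMyH.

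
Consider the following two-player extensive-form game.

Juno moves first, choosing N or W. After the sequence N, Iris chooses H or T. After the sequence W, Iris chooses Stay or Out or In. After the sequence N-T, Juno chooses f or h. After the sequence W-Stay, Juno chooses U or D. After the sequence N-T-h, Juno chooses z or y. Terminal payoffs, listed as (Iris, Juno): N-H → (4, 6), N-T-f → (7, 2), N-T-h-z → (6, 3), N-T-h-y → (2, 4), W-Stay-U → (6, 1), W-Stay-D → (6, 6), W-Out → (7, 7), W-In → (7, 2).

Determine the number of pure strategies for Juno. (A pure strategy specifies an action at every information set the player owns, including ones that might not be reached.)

16

Juno owns the root with actions {N, W} — two choices.
Juno owns the node after N-T with actions {f, h} — two choices.
Juno owns the node after W-Stay with actions {U, D} — two choices.
Juno owns the node after N-T-h with actions {z, y} — two choices.
A pure strategy fixes one action at each information set independently, so the count is the product 2 × 2 × 2 × 2 = 16.
(For reference, Iris has 6 pure strategies, giving a 16×6 normal-form matrix.)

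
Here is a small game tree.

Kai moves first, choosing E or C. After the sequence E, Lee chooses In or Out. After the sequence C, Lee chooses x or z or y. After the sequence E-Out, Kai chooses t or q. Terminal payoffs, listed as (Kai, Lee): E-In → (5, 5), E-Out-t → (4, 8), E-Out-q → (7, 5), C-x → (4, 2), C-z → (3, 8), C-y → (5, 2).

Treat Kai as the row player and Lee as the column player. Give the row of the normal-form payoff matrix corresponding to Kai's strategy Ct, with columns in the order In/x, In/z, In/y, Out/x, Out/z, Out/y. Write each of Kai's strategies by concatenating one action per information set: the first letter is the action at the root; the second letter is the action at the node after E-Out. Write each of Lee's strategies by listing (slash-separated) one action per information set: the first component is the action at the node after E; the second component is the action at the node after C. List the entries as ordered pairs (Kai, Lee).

vs In/x: Kai plays C → Lee plays x at [C] → (4, 2)
vs In/z: Kai plays C → Lee plays z at [C] → (3, 8)
vs In/y: Kai plays C → Lee plays y at [C] → (5, 2)
vs Out/x: Kai plays C → Lee plays x at [C] → (4, 2)
vs Out/z: Kai plays C → Lee plays z at [C] → (3, 8)
vs Out/y: Kai plays C → Lee plays y at [C] → (5, 2)

(4,2) (3,8) (5,2) (4,2) (3,8) (5,2)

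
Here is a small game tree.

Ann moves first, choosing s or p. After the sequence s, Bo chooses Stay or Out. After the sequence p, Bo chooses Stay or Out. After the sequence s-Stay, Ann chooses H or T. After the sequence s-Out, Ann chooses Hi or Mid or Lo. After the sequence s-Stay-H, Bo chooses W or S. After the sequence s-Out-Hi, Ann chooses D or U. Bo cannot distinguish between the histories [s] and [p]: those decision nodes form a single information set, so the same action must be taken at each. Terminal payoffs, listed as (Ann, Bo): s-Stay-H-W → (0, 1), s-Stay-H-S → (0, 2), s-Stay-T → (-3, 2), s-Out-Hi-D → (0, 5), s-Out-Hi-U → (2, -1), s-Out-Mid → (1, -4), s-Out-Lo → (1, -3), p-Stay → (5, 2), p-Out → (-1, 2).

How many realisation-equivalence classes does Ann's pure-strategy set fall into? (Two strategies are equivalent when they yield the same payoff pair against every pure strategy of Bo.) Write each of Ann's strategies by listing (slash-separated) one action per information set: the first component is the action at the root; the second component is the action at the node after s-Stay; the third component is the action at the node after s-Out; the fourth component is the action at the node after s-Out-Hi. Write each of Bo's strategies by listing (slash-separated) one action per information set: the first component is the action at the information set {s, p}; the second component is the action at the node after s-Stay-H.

9

Ann has 24 pure strategies: s/H/Hi/D, s/H/Hi/U, s/H/Mid/D, s/H/Mid/U, s/H/Lo/D, s/H/Lo/U, s/T/Hi/D, s/T/Hi/U, s/T/Mid/D, s/T/Mid/U, s/T/Lo/D, s/T/Lo/U, p/H/Hi/D, p/H/Hi/U, p/H/Mid/D, p/H/Mid/U, p/H/Lo/D, p/H/Lo/U, p/T/Hi/D, p/T/Hi/U, p/T/Mid/D, p/T/Mid/U, p/T/Lo/D, p/T/Lo/U. Columns: Stay/W, Stay/S, Out/W, Out/S.
{s/H/Hi/D} → row (0,1) (0,2) (0,5) (0,5)
{s/H/Hi/U} → row (0,1) (0,2) (2,-1) (2,-1)
{s/H/Mid/D, s/H/Mid/U} → row (0,1) (0,2) (1,-4) (1,-4)
{s/H/Lo/D, s/H/Lo/U} → row (0,1) (0,2) (1,-3) (1,-3)
{s/T/Hi/D} → row (-3,2) (-3,2) (0,5) (0,5)
{s/T/Hi/U} → row (-3,2) (-3,2) (2,-1) (2,-1)
{s/T/Mid/D, s/T/Mid/U} → row (-3,2) (-3,2) (1,-4) (1,-4)
{s/T/Lo/D, s/T/Lo/U} → row (-3,2) (-3,2) (1,-3) (1,-3)
{p/H/Hi/D, p/H/Hi/U, p/H/Mid/D, p/H/Mid/U, p/H/Lo/D, p/H/Lo/U, p/T/Hi/D, p/T/Hi/U, p/T/Mid/D, p/T/Mid/U, p/T/Lo/D, p/T/Lo/U} → row (5,2) (5,2) (-1,2) (-1,2)
That's 9 distinct rows out of 24 strategies.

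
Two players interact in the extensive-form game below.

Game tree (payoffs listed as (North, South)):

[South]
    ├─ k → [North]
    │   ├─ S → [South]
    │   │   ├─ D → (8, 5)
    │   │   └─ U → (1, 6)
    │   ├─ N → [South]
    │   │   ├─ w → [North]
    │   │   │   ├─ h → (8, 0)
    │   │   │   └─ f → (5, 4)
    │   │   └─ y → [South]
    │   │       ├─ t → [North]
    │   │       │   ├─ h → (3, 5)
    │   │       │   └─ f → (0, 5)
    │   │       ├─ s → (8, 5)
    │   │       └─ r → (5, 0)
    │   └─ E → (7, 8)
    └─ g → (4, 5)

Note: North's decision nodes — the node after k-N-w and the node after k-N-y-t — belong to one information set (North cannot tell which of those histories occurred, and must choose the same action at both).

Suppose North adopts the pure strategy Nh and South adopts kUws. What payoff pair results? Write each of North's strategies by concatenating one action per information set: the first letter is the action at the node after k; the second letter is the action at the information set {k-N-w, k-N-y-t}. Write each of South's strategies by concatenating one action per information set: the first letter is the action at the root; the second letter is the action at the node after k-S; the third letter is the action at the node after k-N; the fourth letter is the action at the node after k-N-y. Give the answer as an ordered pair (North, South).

Trace the play path from the root:
  South plays k
  North plays N at [k]
  South plays w at [k-N]
  North plays h at [k-N-w]
→ terminal payoff (8, 0).
(South's choice at the node after k-S is never reached on this path, so it doesn't affect the outcome.)

(8, 0)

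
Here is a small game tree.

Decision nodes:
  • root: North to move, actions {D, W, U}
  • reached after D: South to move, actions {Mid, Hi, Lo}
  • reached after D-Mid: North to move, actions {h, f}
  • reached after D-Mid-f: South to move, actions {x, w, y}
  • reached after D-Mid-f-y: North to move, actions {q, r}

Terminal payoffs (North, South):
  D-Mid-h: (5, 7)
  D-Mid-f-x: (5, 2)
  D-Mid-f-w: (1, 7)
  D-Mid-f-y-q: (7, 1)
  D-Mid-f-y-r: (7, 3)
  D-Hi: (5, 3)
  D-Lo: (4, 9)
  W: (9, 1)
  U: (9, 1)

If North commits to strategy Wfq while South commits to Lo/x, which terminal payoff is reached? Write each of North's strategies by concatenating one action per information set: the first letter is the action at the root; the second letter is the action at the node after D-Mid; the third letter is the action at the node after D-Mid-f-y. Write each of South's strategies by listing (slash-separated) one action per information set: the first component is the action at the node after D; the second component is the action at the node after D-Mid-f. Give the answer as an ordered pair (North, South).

Trace the play path from the root:
  North plays W
→ terminal payoff (9, 1).
(North's choice at the node after D-Mid is never reached on this path, so it doesn't affect the outcome.)

(9, 1)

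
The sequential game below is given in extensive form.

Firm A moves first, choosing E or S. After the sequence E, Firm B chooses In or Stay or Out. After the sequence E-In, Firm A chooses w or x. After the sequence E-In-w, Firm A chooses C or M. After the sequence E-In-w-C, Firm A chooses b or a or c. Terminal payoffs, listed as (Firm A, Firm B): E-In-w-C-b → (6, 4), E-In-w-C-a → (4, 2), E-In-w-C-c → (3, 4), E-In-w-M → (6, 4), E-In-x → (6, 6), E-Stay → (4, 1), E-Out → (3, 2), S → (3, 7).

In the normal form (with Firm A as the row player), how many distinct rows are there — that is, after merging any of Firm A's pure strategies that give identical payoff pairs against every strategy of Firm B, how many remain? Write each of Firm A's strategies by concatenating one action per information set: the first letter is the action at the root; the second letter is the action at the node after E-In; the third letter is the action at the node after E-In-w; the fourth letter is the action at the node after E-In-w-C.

5

Firm A has 24 pure strategies: EwCb, EwCa, EwCc, EwMb, EwMa, EwMc, ExCb, ExCa, ExCc, ExMb, ExMa, ExMc, SwCb, SwCa, SwCc, SwMb, SwMa, SwMc, SxCb, SxCa, SxCc, SxMb, SxMa, SxMc. Columns: In, Stay, Out.
{EwCb, EwMb, EwMa, EwMc} → row (6,4) (4,1) (3,2)
{EwCa} → row (4,2) (4,1) (3,2)
{EwCc} → row (3,4) (4,1) (3,2)
{ExCb, ExCa, ExCc, ExMb, ExMa, ExMc} → row (6,6) (4,1) (3,2)
{SwCb, SwCa, SwCc, SwMb, SwMa, SwMc, SxCb, SxCa, SxCc, SxMb, SxMa, SxMc} → row (3,7) (3,7) (3,7)
That's 5 distinct rows out of 24 strategies.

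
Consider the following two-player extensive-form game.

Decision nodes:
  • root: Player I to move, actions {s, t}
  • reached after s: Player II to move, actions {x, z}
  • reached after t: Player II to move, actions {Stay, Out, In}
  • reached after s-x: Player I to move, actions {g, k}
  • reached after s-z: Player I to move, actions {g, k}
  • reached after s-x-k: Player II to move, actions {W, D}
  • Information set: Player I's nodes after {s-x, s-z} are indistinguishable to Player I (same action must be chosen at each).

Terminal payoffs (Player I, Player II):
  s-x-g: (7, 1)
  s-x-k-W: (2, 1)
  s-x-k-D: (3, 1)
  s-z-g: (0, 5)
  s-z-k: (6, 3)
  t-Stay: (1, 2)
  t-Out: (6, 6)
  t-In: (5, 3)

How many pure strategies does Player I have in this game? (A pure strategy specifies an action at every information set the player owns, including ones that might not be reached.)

Player I owns the root with actions {s, t} — two choices.
Player I owns the information set {s-x, s-z} with actions {g, k} — two choices.
A pure strategy fixes one action at each information set independently, so the count is the product 2 × 2 = 4.

4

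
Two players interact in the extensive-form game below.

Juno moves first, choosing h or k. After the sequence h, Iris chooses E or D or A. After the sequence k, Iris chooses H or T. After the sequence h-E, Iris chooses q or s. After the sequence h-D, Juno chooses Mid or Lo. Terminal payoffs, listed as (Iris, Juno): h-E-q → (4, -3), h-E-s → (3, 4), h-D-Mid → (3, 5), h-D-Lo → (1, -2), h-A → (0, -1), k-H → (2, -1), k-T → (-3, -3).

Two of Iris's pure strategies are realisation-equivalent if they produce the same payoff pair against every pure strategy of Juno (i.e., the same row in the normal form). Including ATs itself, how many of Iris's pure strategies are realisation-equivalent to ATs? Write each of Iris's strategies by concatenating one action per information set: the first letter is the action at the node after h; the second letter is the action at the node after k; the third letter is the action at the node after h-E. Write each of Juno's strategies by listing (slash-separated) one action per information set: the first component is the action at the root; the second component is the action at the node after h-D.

Row for ATs (columns h/Mid, h/Lo, k/Mid, k/Lo): (0,-1) (0,-1) (-3,-3) (-3,-3).
Under ATs, Iris's choice at the node after h-E can never be reached regardless of what Juno does, so varying those choices leaves every outcome unchanged.
Holding the reachable choices fixed and varying the unreachable one freely already gives 2 equivalent strategies.
No other strategy reproduces this row, so those 2 are the full class: ATq, ATs.

2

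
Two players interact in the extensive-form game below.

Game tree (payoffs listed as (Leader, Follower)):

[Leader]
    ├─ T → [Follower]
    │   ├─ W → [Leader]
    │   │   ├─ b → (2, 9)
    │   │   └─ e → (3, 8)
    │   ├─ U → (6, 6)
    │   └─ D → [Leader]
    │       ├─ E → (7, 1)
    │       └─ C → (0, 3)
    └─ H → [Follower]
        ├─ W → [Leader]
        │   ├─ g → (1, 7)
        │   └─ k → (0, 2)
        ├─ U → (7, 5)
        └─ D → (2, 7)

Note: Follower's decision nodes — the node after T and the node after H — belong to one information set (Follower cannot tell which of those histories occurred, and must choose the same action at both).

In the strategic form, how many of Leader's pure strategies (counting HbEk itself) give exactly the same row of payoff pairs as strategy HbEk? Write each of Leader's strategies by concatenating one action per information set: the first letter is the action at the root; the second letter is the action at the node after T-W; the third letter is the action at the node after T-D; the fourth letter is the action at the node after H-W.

4

Row for HbEk (columns W, U, D): (0,2) (7,5) (2,7).
Under HbEk, Leader's choice at the node after T-W and at the node after T-D can never be reached regardless of what Follower does, so varying those choices leaves every outcome unchanged.
Holding the reachable choices fixed and varying the unreachable ones freely already gives 2 × 2 = 4 equivalent strategies.
No other strategy reproduces this row, so those 4 are the full class: HbEk, HbCk, HeEk, HeCk.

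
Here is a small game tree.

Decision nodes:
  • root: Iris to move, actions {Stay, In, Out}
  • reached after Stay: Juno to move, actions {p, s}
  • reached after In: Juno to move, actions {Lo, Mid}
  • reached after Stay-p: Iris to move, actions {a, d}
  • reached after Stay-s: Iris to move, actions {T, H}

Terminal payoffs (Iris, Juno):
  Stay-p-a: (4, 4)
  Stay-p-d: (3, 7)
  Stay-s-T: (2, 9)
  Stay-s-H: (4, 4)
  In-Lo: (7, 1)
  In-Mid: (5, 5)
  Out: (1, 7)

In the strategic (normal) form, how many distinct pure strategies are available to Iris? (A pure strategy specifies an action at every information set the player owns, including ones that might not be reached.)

12

Iris owns the root with actions {Stay, In, Out} — three choices.
Iris owns the node after Stay-p with actions {a, d} — two choices.
Iris owns the node after Stay-s with actions {T, H} — two choices.
A pure strategy fixes one action at each information set independently, so the count is the product 3 × 2 × 2 = 12.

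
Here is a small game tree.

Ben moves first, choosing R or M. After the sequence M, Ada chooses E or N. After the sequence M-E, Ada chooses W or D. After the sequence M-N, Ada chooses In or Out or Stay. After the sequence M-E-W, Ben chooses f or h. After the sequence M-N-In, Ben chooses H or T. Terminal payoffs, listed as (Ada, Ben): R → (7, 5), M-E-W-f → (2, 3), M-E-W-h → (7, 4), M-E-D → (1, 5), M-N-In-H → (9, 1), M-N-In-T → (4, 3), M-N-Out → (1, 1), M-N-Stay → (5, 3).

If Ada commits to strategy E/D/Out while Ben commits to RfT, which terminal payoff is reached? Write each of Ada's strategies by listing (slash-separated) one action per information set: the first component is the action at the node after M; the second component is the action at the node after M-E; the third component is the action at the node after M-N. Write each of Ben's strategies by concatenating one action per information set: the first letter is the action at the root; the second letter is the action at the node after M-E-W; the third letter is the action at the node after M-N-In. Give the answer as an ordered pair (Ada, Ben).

(7, 5)

Trace the play path from the root:
  Ben plays R
→ terminal payoff (7, 5).
(Ada's choice at the node after M is never reached on this path, so it doesn't affect the outcome.)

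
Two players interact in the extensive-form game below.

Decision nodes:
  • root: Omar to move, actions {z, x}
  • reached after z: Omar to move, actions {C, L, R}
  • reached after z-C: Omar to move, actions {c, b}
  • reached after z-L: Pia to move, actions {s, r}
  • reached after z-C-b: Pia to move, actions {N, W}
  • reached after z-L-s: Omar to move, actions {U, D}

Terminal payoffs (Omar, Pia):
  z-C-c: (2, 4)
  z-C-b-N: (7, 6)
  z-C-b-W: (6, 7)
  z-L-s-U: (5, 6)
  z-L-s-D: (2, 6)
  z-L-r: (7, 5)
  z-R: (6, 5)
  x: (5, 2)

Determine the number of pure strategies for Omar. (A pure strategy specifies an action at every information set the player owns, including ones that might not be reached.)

24

Omar owns the root with actions {z, x} — two choices.
Omar owns the node after z with actions {C, L, R} — three choices.
Omar owns the node after z-C with actions {c, b} — two choices.
Omar owns the node after z-L-s with actions {U, D} — two choices.
A pure strategy fixes one action at each information set independently, so the count is the product 2 × 3 × 2 × 2 = 24.
(For reference, Pia has 4 pure strategies, giving a 24×4 normal-form matrix.)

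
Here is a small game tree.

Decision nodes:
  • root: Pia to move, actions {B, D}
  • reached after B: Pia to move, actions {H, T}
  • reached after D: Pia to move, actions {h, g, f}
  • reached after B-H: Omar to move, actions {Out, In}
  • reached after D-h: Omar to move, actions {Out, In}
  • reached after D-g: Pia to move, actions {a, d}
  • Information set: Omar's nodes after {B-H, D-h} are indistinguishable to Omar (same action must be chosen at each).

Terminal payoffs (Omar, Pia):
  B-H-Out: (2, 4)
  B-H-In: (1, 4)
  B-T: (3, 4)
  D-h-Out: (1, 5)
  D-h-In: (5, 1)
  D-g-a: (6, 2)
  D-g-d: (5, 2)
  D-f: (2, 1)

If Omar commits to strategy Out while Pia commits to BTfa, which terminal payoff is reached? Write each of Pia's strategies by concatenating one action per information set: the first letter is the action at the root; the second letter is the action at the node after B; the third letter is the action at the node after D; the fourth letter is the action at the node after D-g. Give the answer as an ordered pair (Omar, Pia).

(3, 4)

Trace the play path from the root:
  Pia plays B
  Pia plays T at [B]
→ terminal payoff (3, 4).
(Omar's choice at the information set {B-H, D-h} is never reached on this path, so it doesn't affect the outcome.)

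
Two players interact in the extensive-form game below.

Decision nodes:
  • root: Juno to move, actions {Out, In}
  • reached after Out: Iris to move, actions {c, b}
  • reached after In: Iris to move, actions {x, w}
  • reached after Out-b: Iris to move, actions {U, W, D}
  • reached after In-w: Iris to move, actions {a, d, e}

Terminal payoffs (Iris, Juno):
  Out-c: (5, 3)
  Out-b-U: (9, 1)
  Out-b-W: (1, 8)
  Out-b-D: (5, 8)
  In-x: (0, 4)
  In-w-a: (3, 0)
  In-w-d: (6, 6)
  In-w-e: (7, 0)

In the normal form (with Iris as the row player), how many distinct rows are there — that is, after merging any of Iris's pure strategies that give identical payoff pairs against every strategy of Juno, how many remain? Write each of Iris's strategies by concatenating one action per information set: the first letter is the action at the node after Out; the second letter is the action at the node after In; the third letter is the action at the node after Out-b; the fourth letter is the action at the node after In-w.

16

Iris has 36 pure strategies: cxUa, cxUd, cxUe, cxWa, cxWd, cxWe, cxDa, cxDd, cxDe, cwUa, cwUd, cwUe, cwWa, cwWd, cwWe, cwDa, cwDd, cwDe, bxUa, bxUd, bxUe, bxWa, bxWd, bxWe, bxDa, bxDd, bxDe, bwUa, bwUd, bwUe, bwWa, bwWd, bwWe, bwDa, bwDd, bwDe. Columns: Out, In.
{cxUa, cxUd, cxUe, cxWa, cxWd, cxWe, cxDa, cxDd, cxDe} → row (5,3) (0,4)
{cwUa, cwWa, cwDa} → row (5,3) (3,0)
{cwUd, cwWd, cwDd} → row (5,3) (6,6)
{cwUe, cwWe, cwDe} → row (5,3) (7,0)
{bxUa, bxUd, bxUe} → row (9,1) (0,4)
{bxWa, bxWd, bxWe} → row (1,8) (0,4)
{bxDa, bxDd, bxDe} → row (5,8) (0,4)
{bwUa} → row (9,1) (3,0)
{bwUd} → row (9,1) (6,6)
{bwUe} → row (9,1) (7,0)
{bwWa} → row (1,8) (3,0)
{bwWd} → row (1,8) (6,6)
{bwWe} → row (1,8) (7,0)
{bwDa} → row (5,8) (3,0)
{bwDd} → row (5,8) (6,6)
{bwDe} → row (5,8) (7,0)
That's 16 distinct rows out of 36 strategies.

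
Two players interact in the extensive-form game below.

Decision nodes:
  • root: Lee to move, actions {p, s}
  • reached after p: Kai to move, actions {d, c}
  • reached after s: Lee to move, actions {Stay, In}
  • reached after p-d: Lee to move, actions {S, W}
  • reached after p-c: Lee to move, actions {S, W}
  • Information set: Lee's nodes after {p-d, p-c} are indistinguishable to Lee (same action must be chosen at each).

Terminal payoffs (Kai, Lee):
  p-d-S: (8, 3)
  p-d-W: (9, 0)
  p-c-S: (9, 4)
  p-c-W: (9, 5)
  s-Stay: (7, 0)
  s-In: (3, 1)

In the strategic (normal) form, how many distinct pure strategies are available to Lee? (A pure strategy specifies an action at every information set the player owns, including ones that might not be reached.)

8

Lee owns the root with actions {p, s} — two choices.
Lee owns the node after s with actions {Stay, In} — two choices.
Lee owns the information set {p-d, p-c} with actions {S, W} — two choices.
A pure strategy fixes one action at each information set independently, so the count is the product 2 × 2 × 2 = 8.
(For reference, Kai has 2 pure strategies, giving a 8×2 normal-form matrix.)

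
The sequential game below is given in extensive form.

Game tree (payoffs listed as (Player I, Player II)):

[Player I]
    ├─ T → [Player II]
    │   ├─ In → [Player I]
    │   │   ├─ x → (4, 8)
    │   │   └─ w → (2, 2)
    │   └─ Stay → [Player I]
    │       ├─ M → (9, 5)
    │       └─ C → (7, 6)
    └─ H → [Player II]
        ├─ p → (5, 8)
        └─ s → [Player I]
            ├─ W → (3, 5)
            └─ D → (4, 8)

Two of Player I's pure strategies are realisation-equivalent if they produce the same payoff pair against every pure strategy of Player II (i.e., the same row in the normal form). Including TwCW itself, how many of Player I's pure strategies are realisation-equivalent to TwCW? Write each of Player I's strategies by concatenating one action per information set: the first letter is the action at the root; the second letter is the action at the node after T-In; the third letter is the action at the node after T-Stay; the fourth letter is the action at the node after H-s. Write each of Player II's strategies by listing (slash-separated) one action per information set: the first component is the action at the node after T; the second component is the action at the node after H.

2

Row for TwCW (columns In/p, In/s, Stay/p, Stay/s): (2,2) (2,2) (7,6) (7,6).
Under TwCW, Player I's choice at the node after H-s can never be reached regardless of what Player II does, so varying those choices leaves every outcome unchanged.
Holding the reachable choices fixed and varying the unreachable one freely already gives 2 equivalent strategies.
No other strategy reproduces this row, so those 2 are the full class: TwCW, TwCD.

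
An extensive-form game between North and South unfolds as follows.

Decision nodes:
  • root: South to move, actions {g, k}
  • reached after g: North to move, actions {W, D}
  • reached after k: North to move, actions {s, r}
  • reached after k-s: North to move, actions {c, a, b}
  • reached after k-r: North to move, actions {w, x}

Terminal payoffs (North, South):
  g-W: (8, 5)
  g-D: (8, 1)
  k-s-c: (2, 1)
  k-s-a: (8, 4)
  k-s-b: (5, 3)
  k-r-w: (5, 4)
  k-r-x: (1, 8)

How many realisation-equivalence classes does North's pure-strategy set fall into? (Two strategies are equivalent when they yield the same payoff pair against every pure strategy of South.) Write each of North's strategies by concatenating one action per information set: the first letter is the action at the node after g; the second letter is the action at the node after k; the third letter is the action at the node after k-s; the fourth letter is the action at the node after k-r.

North has 24 pure strategies: Wscw, Wscx, Wsaw, Wsax, Wsbw, Wsbx, Wrcw, Wrcx, Wraw, Wrax, Wrbw, Wrbx, Dscw, Dscx, Dsaw, Dsax, Dsbw, Dsbx, Drcw, Drcx, Draw, Drax, Drbw, Drbx. Columns: g, k.
{Wscw, Wscx} → row (8,5) (2,1)
{Wsaw, Wsax} → row (8,5) (8,4)
{Wsbw, Wsbx} → row (8,5) (5,3)
{Wrcw, Wraw, Wrbw} → row (8,5) (5,4)
{Wrcx, Wrax, Wrbx} → row (8,5) (1,8)
{Dscw, Dscx} → row (8,1) (2,1)
{Dsaw, Dsax} → row (8,1) (8,4)
{Dsbw, Dsbx} → row (8,1) (5,3)
{Drcw, Draw, Drbw} → row (8,1) (5,4)
{Drcx, Drax, Drbx} → row (8,1) (1,8)
That's 10 distinct rows out of 24 strategies.

10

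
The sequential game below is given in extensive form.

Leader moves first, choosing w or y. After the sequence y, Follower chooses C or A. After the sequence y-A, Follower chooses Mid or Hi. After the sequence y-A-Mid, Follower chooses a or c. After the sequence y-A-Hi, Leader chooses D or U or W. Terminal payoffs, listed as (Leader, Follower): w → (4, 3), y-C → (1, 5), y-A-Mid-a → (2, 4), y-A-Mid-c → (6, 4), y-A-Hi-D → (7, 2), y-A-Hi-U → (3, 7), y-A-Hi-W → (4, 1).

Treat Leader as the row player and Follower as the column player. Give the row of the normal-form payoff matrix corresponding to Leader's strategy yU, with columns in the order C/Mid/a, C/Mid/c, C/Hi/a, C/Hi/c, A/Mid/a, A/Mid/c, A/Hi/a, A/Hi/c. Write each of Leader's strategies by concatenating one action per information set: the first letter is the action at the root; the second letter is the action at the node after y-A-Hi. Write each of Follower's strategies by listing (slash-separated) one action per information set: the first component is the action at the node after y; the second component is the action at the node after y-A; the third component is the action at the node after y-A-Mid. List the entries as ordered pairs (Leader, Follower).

(1,5) (1,5) (1,5) (1,5) (2,4) (6,4) (3,7) (3,7)

vs C/Mid/a: Leader plays y → Follower plays C at [y] → (1, 5)
vs C/Mid/c: Leader plays y → Follower plays C at [y] → (1, 5)
vs C/Hi/a: Leader plays y → Follower plays C at [y] → (1, 5)
vs C/Hi/c: Leader plays y → Follower plays C at [y] → (1, 5)
vs A/Mid/a: Leader plays y → Follower plays A at [y] → Follower plays Mid at [y-A] → Follower plays a at [y-A-Mid] → (2, 4)
vs A/Mid/c: Leader plays y → Follower plays A at [y] → Follower plays Mid at [y-A] → Follower plays c at [y-A-Mid] → (6, 4)
vs A/Hi/a: Leader plays y → Follower plays A at [y] → Follower plays Hi at [y-A] → Leader plays U at [y-A-Hi] → (3, 7)
vs A/Hi/c: Leader plays y → Follower plays A at [y] → Follower plays Hi at [y-A] → Leader plays U at [y-A-Hi] → (3, 7)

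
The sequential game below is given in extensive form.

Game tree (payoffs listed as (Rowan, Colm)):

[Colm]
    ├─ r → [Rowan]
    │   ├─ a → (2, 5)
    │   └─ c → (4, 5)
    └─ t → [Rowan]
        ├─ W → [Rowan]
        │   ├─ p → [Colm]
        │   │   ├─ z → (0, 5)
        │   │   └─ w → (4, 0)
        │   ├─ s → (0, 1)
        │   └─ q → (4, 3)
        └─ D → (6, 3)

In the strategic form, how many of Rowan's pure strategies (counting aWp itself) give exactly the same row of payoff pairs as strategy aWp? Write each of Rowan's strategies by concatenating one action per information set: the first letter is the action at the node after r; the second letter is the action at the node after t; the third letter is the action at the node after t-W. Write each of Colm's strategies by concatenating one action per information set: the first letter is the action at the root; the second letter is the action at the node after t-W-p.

Row for aWp (columns rz, rw, tz, tw): (2,5) (2,5) (0,5) (4,0).
Every one of Rowan's information sets is on the play path for some reply by Colm when Rowan follows aWp.
Changing the action at any of them therefore changes at least one column, so only aWp itself gives this row.

1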